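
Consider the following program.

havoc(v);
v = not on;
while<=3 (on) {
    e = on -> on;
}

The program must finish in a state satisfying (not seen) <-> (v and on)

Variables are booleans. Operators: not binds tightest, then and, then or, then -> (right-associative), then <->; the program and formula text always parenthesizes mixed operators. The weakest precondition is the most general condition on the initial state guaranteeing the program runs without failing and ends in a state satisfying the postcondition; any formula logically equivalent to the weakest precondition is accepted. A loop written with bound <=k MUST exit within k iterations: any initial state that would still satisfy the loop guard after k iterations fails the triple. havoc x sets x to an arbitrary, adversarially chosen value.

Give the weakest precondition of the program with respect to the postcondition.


Working backward. After the program, (not seen) <-> (v and on) must hold.
Before the loop (bound <=3), unroll the exhaustion recursion (WP_0 = exit-now case; WP_j = one more guarded iteration, up to j = 3):
  WP_0: (not on) and ((not seen) <-> (v and on))
  WP_1: (on -> ((not on) and ((not seen) <-> (v and on)))) and ((not on) -> ((not seen) <-> (v and on)))
  WP_2: (on -> ((on -> ((not on) and ((not seen) <-> (v and on)))) and ((not on) -> ((not seen) <-> (v and on))))) and ((not on) -> ((not seen) <-> (v and on)))
  WP_3: (on -> ((on -> ((on -> ((not on) and ((not seen) <-> (v and on)))) and ((not on) -> ((not seen) <-> (v and on))))) and ((not on) -> ((not seen) <-> (v and on))))) and ((not on) -> ((not seen) <-> (v and on)))
So before the loop: (on -> ((on -> ((on -> ((not on) and ((not seen) <-> (v and on)))) and ((not on) -> ((not seen) <-> (v and on))))) and ((not on) -> ((not seen) <-> (v and on))))) and ((not on) -> ((not seen) <-> (v and on)))
Before v := not on: (on -> ((on -> ((on -> ((not on) and seen)) and ((not on) -> seen))) and ((not on) -> seen))) and ((not on) -> seen)
Before havoc v: (on -> ((on -> ((on -> ((not on) and seen)) and ((not on) -> seen))) and ((not on) -> seen))) and ((not on) -> seen)
Answer: WP = (on -> ((on -> ((on -> ((not on) and seen)) and ((not on) -> seen))) and ((not on) -> seen))) and ((not on) -> seen)


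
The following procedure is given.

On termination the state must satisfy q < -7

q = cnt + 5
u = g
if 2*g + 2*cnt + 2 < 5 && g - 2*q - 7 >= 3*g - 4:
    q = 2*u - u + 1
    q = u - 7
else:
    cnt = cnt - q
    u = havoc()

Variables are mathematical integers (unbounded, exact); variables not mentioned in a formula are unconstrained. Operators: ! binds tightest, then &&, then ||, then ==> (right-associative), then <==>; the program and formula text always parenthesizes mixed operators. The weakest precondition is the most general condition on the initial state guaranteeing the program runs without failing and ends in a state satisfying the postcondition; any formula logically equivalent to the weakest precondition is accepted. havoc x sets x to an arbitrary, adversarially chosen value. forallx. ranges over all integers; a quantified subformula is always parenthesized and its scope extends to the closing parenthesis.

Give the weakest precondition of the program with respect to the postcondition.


Working backward. After the program, q < -7 must hold.
Then branch requires u < 0; else branch requires q < -7.
Before the if: ((2*cnt + 2*g < 3 && 2*g + 2*q <= -3) ==> u < 0) && ((!(2*cnt + 2*g < 3 && 2*g + 2*q <= -3)) ==> q < -7)
Before u := g: ((2*cnt + 2*g < 3 && 2*g + 2*q <= -3) ==> g < 0) && ((!(2*cnt + 2*g < 3 && 2*g + 2*q <= -3)) ==> q < -7)
Before q := cnt + 5: ((2*cnt + 2*g < 3 && 2*cnt + 2*g <= -13) ==> g < 0) && ((!(2*cnt + 2*g < 3 && 2*cnt + 2*g <= -13)) ==> cnt < -12)
Answer: WP = ((2*cnt + 2*g < 3 && 2*cnt + 2*g <= -13) ==> g < 0) && ((!(2*cnt + 2*g < 3 && 2*cnt + 2*g <= -13)) ==> cnt < -12)


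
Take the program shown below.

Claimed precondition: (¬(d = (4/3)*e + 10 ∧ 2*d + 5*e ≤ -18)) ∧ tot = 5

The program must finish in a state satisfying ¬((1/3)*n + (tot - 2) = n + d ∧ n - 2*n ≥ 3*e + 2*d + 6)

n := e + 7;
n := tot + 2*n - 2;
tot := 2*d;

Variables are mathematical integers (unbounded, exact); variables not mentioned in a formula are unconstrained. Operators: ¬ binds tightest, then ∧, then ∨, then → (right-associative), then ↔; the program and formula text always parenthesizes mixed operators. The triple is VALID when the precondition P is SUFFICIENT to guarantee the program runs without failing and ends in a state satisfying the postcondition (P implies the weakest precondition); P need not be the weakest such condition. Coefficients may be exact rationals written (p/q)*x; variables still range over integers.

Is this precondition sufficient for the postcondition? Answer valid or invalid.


Working backward. After the program, the postcondition ¬((1/3)*n + (tot - 2) = n + d ∧ n - 2*n ≥ 3*e + 2*d + 6) must hold; in canonical form it is ¬(tot = d + (2/3)*n + 2 ∧ 2*d + 3*e + n ≤ -6).
Before tot := 2*d: ¬(d = (2/3)*n + 2 ∧ 2*d + 3*e + n ≤ -6)
Before n := tot + 2*n - 2: ¬(d = (4/3)*n + (2/3)*tot + 2/3 ∧ 2*d + 3*e + 2*n + tot ≤ -4)
Before n := e + 7: ¬(d = (4/3)*e + (2/3)*tot + 10 ∧ 2*d + 5*e + tot ≤ -18)
The weakest precondition is ¬(d = (4/3)*e + (2/3)*tot + 10 ∧ 2*d + 5*e + tot ≤ -18).
Check whether (¬(d = (4/3)*e + 10 ∧ 2*d + 5*e ≤ -18)) ∧ tot = 5 implies it.
Countermodel: at the initial state d = 4, e = -7, tot = 5, the precondition holds but the weakest precondition fails.
Answer: invalid


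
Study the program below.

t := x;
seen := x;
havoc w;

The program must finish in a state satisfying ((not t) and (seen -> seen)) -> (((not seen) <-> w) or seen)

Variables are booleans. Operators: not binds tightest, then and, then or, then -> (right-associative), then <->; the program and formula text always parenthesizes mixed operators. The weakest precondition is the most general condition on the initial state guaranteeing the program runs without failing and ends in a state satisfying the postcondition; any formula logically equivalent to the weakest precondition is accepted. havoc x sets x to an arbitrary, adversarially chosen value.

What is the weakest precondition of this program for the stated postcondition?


Working backward. After the program, the postcondition ((not t) and (seen -> seen)) -> (((not seen) <-> w) or seen) must hold; in canonical form it is (not t) -> (((not seen) <-> w) or seen).
Before havoc w: (not t) -> seen
Before seen := x: (not t) -> x
Before t := x: (not x) -> x
Answer: WP = (not x) -> x


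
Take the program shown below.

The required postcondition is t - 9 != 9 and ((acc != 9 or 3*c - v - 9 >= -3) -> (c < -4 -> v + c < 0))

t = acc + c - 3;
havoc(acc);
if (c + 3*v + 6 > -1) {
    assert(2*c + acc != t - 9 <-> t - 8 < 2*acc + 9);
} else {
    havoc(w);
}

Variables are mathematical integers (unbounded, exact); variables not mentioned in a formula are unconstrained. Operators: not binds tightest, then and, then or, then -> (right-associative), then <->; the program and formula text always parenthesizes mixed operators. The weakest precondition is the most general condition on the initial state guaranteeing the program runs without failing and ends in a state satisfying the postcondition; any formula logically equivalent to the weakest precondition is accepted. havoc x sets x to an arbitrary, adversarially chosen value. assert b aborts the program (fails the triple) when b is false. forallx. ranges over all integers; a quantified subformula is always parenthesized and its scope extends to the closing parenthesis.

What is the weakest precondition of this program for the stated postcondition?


Working backward. After the program, the postcondition t - 9 != 9 and ((acc != 9 or 3*c - v - 9 >= -3) -> (c < -4 -> v + c < 0)) must hold; in canonical form it is t != 18 and ((acc != 9 or 3*c >= v + 6) -> (c < -4 -> c + v < 0)).
Then branch requires (acc + 2*c != t - 9 <-> t < 2*acc + 17) and t != 18 and ((acc != 9 or 3*c >= v + 6) -> (c < -4 -> c + v < 0)); else branch requires t != 18 and ((acc != 9 or 3*c >= v + 6) -> (c < -4 -> c + v < 0)).
Before the if: (c + 3*v > -7 -> ((acc + 2*c != t - 9 <-> t < 2*acc + 17) and t != 18 and ((acc != 9 or 3*c >= v + 6) -> (c < -4 -> c + v < 0)))) and ((not (c + 3*v > -7)) -> (t != 18 and ((acc != 9 or 3*c >= v + 6) -> (c < -4 -> c + v < 0))))
Before havoc acc: forall acc_1. ((c + 3*v > -7 -> ((acc_1 + 2*c != t - 9 <-> t < 2*acc_1 + 17) and t != 18 and ((acc_1 != 9 or 3*c >= v + 6) -> (c < -4 -> c + v < 0)))) and ((not (c + 3*v > -7)) -> (t != 18 and ((acc_1 != 9 or 3*c >= v + 6) -> (c < -4 -> c + v < 0)))))
Before t := acc + c - 3: forall acc_1. ((c + 3*v > -7 -> ((acc_1 + c != acc - 12 <-> acc + c < 2*acc_1 + 20) and acc + c != 21 and ((acc_1 != 9 or 3*c >= v + 6) -> (c < -4 -> c + v < 0)))) and ((not (c + 3*v > -7)) -> (acc + c != 21 and ((acc_1 != 9 or 3*c >= v + 6) -> (c < -4 -> c + v < 0)))))
Answer: WP = forall acc_1. ((c + 3*v > -7 -> ((acc_1 + c != acc - 12 <-> acc + c < 2*acc_1 + 20) and acc + c != 21 and ((acc_1 != 9 or 3*c >= v + 6) -> (c < -4 -> c + v < 0)))) and ((not (c + 3*v > -7)) -> (acc + c != 21 and ((acc_1 != 9 or 3*c >= v + 6) -> (c < -4 -> c + v < 0)))))


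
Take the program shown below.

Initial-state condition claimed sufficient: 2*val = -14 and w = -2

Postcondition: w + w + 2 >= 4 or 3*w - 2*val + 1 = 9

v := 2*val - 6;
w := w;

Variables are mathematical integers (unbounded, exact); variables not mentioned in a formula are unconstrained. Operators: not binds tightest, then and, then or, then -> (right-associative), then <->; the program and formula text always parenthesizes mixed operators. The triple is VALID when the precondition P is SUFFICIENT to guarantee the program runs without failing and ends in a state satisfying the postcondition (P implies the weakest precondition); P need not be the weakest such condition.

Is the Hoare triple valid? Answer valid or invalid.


Working backward. After the program, the postcondition w + w + 2 >= 4 or 3*w - 2*val + 1 = 9 must hold; in canonical form it is 2*w >= 2 or 3*w = 2*val + 8.
Before w := w: 2*w >= 2 or 3*w = 2*val + 8
Before v := 2*val - 6: 2*w >= 2 or 3*w = 2*val + 8
The weakest precondition is 2*w >= 2 or 3*w = 2*val + 8.
Check whether 2*val = -14 and w = -2 implies it.
Every state satisfying the precondition satisfies the weakest precondition: the implication holds.
Answer: valid


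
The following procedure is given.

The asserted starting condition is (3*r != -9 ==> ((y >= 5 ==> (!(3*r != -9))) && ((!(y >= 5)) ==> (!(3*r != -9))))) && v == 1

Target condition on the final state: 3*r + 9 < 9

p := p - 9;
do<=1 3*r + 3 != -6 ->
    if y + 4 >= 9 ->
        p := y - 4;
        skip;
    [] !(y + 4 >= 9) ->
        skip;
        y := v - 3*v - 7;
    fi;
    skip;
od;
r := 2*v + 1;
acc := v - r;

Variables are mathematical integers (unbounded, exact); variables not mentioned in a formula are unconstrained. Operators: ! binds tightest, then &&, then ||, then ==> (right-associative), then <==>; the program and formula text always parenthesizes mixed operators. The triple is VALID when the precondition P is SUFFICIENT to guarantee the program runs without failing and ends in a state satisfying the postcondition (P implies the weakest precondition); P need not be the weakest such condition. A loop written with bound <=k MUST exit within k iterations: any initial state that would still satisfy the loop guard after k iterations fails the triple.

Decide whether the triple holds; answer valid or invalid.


Working backward. After the program, the postcondition 3*r + 9 < 9 must hold; in canonical form it is 3*r < 0.
Before acc := v - r: 3*r < 0
Before r := 2*v + 1: 6*v < -3
Before the loop (bound <=1), unroll the exhaustion recursion (WP_0 = exit-now case; WP_j = one more guarded iteration, up to j = 1):
  WP_0: (!(3*r != -9)) && 6*v < -3
  WP_1: (3*r != -9 ==> ((y >= 5 ==> ((!(3*r != -9)) && 6*v < -3)) && ((!(y >= 5)) ==> ((!(3*r != -9)) && 6*v < -3)))) && ((!(3*r != -9)) ==> 6*v < -3)
So before the loop: (3*r != -9 ==> ((y >= 5 ==> ((!(3*r != -9)) && 6*v < -3)) && ((!(y >= 5)) ==> ((!(3*r != -9)) && 6*v < -3)))) && ((!(3*r != -9)) ==> 6*v < -3)
Before p := p - 9: (3*r != -9 ==> ((y >= 5 ==> ((!(3*r != -9)) && 6*v < -3)) && ((!(y >= 5)) ==> ((!(3*r != -9)) && 6*v < -3)))) && ((!(3*r != -9)) ==> 6*v < -3)
The weakest precondition is (3*r != -9 ==> ((y >= 5 ==> ((!(3*r != -9)) && 6*v < -3)) && ((!(y >= 5)) ==> ((!(3*r != -9)) && 6*v < -3)))) && ((!(3*r != -9)) ==> 6*v < -3).
Check whether (3*r != -9 ==> ((y >= 5 ==> (!(3*r != -9))) && ((!(y >= 5)) ==> (!(3*r != -9))))) && v == 1 implies it.
Countermodel: at the initial state r = -3, v = 1, y = 0, the precondition holds but the weakest precondition fails.
Answer: invalid


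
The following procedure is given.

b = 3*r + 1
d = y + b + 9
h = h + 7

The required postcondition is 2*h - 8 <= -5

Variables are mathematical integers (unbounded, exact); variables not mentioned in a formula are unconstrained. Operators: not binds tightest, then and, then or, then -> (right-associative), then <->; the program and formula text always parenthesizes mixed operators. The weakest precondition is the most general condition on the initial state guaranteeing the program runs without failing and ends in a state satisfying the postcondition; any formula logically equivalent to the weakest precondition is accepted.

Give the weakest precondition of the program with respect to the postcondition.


Working backward. After the program, the postcondition 2*h - 8 <= -5 must hold; in canonical form it is 2*h <= 3.
Before h := h + 7: 2*h <= -11
Before d := y + b + 9: 2*h <= -11
Before b := 3*r + 1: 2*h <= -11
Answer: WP = 2*h <= -11


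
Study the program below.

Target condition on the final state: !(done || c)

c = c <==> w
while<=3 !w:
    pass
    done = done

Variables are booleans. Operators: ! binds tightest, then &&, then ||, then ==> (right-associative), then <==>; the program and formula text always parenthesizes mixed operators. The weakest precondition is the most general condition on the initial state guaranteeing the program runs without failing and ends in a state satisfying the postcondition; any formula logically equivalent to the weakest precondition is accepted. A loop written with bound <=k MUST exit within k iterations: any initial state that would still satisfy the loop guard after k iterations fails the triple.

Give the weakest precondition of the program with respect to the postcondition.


Working backward. After the program, !(done || c) must hold.
Before the loop (bound <=3), unroll the exhaustion recursion (WP_0 = exit-now case; WP_j = one more guarded iteration, up to j = 3):
  WP_0: w && (!(done || c))
  WP_1: ((!w) ==> (w && (!(done || c)))) && (w ==> (!(done || c)))
  WP_2: ((!w) ==> (((!w) ==> (w && (!(done || c)))) && (w ==> (!(done || c))))) && (w ==> (!(done || c)))
  WP_3: ((!w) ==> (((!w) ==> (((!w) ==> (w && (!(done || c)))) && (w ==> (!(done || c))))) && (w ==> (!(done || c))))) && (w ==> (!(done || c)))
So before the loop: ((!w) ==> (((!w) ==> (((!w) ==> (w && (!(done || c)))) && (w ==> (!(done || c))))) && (w ==> (!(done || c))))) && (w ==> (!(done || c)))
Before c := c <==> w: ((!w) ==> (((!w) ==> (((!w) ==> (w && (!(done || (c <==> w))))) && (w ==> (!(done || (c <==> w)))))) && (w ==> (!(done || (c <==> w)))))) && (w ==> (!(done || (c <==> w))))
Answer: WP = ((!w) ==> (((!w) ==> (((!w) ==> (w && (!(done || (c <==> w))))) && (w ==> (!(done || (c <==> w)))))) && (w ==> (!(done || (c <==> w)))))) && (w ==> (!(done || (c <==> w))))


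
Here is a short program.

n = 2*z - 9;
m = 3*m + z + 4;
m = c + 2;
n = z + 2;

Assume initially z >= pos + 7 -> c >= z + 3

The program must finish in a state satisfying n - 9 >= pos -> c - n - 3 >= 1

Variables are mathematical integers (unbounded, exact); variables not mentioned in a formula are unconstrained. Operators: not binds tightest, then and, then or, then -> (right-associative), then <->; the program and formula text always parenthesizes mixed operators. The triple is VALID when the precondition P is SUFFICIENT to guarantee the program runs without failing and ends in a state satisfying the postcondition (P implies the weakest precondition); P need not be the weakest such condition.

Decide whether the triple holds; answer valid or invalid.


Working backward. After the program, the postcondition n - 9 >= pos -> c - n - 3 >= 1 must hold; in canonical form it is n >= pos + 9 -> c >= n + 4.
Before n := z + 2: z >= pos + 7 -> c >= z + 6
Before m := c + 2: z >= pos + 7 -> c >= z + 6
Before m := 3*m + z + 4: z >= pos + 7 -> c >= z + 6
Before n := 2*z - 9: z >= pos + 7 -> c >= z + 6
The weakest precondition is z >= pos + 7 -> c >= z + 6.
Check whether z >= pos + 7 -> c >= z + 3 implies it.
Countermodel: at the initial state c = 0, pos = -10, z = -3, the precondition holds but the weakest precondition fails.
Answer: invalid


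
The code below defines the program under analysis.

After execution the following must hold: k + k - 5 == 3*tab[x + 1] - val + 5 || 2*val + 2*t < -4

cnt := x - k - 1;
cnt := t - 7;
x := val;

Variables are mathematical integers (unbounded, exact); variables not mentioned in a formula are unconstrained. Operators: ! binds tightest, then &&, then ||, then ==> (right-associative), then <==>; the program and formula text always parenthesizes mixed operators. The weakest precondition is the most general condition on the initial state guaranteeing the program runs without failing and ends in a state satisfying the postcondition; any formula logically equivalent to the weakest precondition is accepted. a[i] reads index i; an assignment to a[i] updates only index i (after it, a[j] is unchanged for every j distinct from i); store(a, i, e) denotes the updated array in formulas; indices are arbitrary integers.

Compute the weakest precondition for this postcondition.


Working backward. After the program, the postcondition k + k - 5 == 3*tab[x + 1] - val + 5 || 2*val + 2*t < -4 must hold; in canonical form it is 2*k + val == 3*tab[x + 1] + 10 || 2*t + 2*val < -4.
Before x := val: 2*k + val == 3*tab[val + 1] + 10 || 2*t + 2*val < -4
Before cnt := t - 7: 2*k + val == 3*tab[val + 1] + 10 || 2*t + 2*val < -4
Before cnt := x - k - 1: 2*k + val == 3*tab[val + 1] + 10 || 2*t + 2*val < -4
Answer: WP = 2*k + val == 3*tab[val + 1] + 10 || 2*t + 2*val < -4


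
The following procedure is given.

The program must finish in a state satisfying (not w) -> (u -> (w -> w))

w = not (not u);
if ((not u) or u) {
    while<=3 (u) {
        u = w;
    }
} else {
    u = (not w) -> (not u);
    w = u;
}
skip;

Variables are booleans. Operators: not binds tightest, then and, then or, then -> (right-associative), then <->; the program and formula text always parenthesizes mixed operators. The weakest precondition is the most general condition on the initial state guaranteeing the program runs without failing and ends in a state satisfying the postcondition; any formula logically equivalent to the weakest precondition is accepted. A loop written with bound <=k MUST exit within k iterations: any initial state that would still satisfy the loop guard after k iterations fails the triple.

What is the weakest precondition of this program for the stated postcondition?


Working backward. After the program, the postcondition (not w) -> (u -> (w -> w)) must hold; in canonical form it is true.
Before skip: true
Then branch requires u -> (w -> (w -> (not w))); else branch requires true.
Before the if: u -> (w -> (w -> (not w)))
Before w := not (not u): u -> (u -> (u -> (not u)))
Answer: WP = u -> (u -> (u -> (not u)))


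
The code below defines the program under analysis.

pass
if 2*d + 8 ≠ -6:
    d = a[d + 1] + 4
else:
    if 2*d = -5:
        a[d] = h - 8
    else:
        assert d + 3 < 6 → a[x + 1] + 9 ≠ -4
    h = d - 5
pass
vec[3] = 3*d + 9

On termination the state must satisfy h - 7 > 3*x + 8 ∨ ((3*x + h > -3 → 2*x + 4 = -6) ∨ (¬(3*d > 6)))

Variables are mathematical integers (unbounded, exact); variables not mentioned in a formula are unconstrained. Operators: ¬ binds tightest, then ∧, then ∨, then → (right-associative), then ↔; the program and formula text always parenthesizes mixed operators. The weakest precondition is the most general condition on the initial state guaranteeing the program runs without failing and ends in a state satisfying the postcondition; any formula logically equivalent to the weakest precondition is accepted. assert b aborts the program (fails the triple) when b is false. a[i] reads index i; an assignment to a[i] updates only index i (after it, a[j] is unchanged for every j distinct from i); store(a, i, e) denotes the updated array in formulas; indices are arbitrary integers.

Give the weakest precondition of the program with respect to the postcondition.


Working backward. After the program, the postcondition h - 7 > 3*x + 8 ∨ ((3*x + h > -3 → 2*x + 4 = -6) ∨ (¬(3*d > 6))) must hold; in canonical form it is h > 3*x + 15 ∨ (h + 3*x > -3 → 2*x = -10) ∨ (¬(3*d > 6)).
Before vec[3] := 3*d + 9: h > 3*x + 15 ∨ (h + 3*x > -3 → 2*x = -10) ∨ (¬(3*d > 6))
Before skip: h > 3*x + 15 ∨ (h + 3*x > -3 → 2*x = -10) ∨ (¬(3*d > 6))
Then branch requires h > 3*x + 15 ∨ (h + 3*x > -3 → 2*x = -10) ∨ (¬(3*a[d + 1] > -6)); else branch requires (2*d = -5 → (d > 3*x + 20 ∨ (d + 3*x > 2 → 2*x = -10) ∨ (¬(3*d > 6)))) ∧ ((¬(2*d = -5)) → ((d < 3 → a[x + 1] ≠ -13) ∧ (d > 3*x + 20 ∨ (d + 3*x > 2 → 2*x = -10) ∨ (¬(3*d > 6))))).
Before the if: (2*d ≠ -14 → (h > 3*x + 15 ∨ (h + 3*x > -3 → 2*x = -10) ∨ (¬(3*a[d + 1] > -6)))) ∧ ((¬(2*d ≠ -14)) → ((2*d = -5 → (d > 3*x + 20 ∨ (d + 3*x > 2 → 2*x = -10) ∨ (¬(3*d > 6)))) ∧ ((¬(2*d = -5)) → ((d < 3 → a[x + 1] ≠ -13) ∧ (d > 3*x + 20 ∨ (d + 3*x > 2 → 2*x = -10) ∨ (¬(3*d > 6)))))))
Before skip: (2*d ≠ -14 → (h > 3*x + 15 ∨ (h + 3*x > -3 → 2*x = -10) ∨ (¬(3*a[d + 1] > -6)))) ∧ ((¬(2*d ≠ -14)) → ((2*d = -5 → (d > 3*x + 20 ∨ (d + 3*x > 2 → 2*x = -10) ∨ (¬(3*d > 6)))) ∧ ((¬(2*d = -5)) → ((d < 3 → a[x + 1] ≠ -13) ∧ (d > 3*x + 20 ∨ (d + 3*x > 2 → 2*x = -10) ∨ (¬(3*d > 6)))))))
Answer: WP = (2*d ≠ -14 → (h > 3*x + 15 ∨ (h + 3*x > -3 → 2*x = -10) ∨ (¬(3*a[d + 1] > -6)))) ∧ ((¬(2*d ≠ -14)) → ((2*d = -5 → (d > 3*x + 20 ∨ (d + 3*x > 2 → 2*x = -10) ∨ (¬(3*d > 6)))) ∧ ((¬(2*d = -5)) → ((d < 3 → a[x + 1] ≠ -13) ∧ (d > 3*x + 20 ∨ (d + 3*x > 2 → 2*x = -10) ∨ (¬(3*d > 6)))))))


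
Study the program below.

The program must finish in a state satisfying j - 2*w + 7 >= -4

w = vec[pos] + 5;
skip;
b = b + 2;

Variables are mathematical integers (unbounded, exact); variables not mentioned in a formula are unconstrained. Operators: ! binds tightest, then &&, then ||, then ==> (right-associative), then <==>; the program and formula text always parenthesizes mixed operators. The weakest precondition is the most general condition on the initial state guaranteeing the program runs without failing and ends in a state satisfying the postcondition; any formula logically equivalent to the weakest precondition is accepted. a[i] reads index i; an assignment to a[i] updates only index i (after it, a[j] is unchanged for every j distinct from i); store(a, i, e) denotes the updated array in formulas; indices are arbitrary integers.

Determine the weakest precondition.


Working backward. After the program, the postcondition j - 2*w + 7 >= -4 must hold; in canonical form it is j >= 2*w - 11.
Before b := b + 2: j >= 2*w - 11
Before skip: j >= 2*w - 11
Before w := vec[pos] + 5: j >= 2*vec[pos] - 1
Answer: WP = j >= 2*vec[pos] - 1


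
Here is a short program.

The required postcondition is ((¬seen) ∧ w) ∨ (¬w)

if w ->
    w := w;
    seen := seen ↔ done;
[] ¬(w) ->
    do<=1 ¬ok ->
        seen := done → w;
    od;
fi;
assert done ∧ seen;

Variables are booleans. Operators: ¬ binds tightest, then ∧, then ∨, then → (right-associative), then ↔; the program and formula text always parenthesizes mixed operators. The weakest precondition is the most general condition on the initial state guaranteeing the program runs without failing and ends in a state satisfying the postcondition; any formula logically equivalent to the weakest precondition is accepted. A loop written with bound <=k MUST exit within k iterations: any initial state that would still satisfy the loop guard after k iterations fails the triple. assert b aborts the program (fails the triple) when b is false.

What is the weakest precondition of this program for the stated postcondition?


Working backward. After the program, ((¬seen) ∧ w) ∨ (¬w) must hold.
Before assert done ∧ seen: done ∧ seen ∧ (((¬seen) ∧ w) ∨ (¬w))
Then branch requires done ∧ (seen ↔ done) ∧ (((¬(seen ↔ done)) ∧ w) ∨ (¬w)); else branch requires ((¬ok) → (ok ∧ done ∧ (done → w) ∧ (((¬(done → w)) ∧ w) ∨ (¬w)))) ∧ (ok → (done ∧ seen ∧ (((¬seen) ∧ w) ∨ (¬w)))).
Before the if: (w → (done ∧ (seen ↔ done) ∧ (((¬(seen ↔ done)) ∧ w) ∨ (¬w)))) ∧ ((¬w) → (((¬ok) → (ok ∧ done ∧ (done → w) ∧ (((¬(done → w)) ∧ w) ∨ (¬w)))) ∧ (ok → (done ∧ seen ∧ (((¬seen) ∧ w) ∨ (¬w))))))
Answer: WP = (w → (done ∧ (seen ↔ done) ∧ (((¬(seen ↔ done)) ∧ w) ∨ (¬w)))) ∧ ((¬w) → (((¬ok) → (ok ∧ done ∧ (done → w) ∧ (((¬(done → w)) ∧ w) ∨ (¬w)))) ∧ (ok → (done ∧ seen ∧ (((¬seen) ∧ w) ∨ (¬w))))))


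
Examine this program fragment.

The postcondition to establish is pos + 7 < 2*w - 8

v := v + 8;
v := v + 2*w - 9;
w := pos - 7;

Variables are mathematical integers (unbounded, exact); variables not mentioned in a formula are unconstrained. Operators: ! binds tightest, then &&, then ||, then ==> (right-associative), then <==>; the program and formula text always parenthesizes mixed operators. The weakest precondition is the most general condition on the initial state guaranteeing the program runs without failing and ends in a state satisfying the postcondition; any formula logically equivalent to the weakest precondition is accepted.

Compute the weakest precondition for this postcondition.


Working backward. After the program, the postcondition pos + 7 < 2*w - 8 must hold; in canonical form it is pos < 2*w - 15.
Before w := pos - 7: pos > 29
Before v := v + 2*w - 9: pos > 29
Before v := v + 8: pos > 29
Answer: WP = pos > 29


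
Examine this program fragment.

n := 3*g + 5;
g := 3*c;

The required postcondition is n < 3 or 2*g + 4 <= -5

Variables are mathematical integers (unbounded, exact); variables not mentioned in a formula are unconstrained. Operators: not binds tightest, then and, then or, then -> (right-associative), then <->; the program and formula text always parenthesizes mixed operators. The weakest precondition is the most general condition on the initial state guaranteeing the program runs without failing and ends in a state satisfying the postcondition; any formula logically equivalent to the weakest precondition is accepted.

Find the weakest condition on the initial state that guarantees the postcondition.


Working backward. After the program, the postcondition n < 3 or 2*g + 4 <= -5 must hold; in canonical form it is n < 3 or 2*g <= -9.
Before g := 3*c: n < 3 or 6*c <= -9
Before n := 3*g + 5: 3*g < -2 or 6*c <= -9
Answer: WP = 3*g < -2 or 6*c <= -9


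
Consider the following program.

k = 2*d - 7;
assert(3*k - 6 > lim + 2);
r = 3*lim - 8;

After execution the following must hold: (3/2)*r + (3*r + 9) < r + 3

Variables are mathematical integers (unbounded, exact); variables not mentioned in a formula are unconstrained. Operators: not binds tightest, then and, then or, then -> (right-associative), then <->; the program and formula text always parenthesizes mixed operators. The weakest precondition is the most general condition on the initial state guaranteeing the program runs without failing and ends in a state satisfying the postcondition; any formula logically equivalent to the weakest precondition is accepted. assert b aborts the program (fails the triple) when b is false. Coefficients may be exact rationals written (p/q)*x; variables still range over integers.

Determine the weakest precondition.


Working backward. After the program, the postcondition (3/2)*r + (3*r + 9) < r + 3 must hold; in canonical form it is (7/2)*r < -6.
Before r := 3*lim - 8: (21/2)*lim < 22
Before assert 3*k - 6 > lim + 2: 3*k > lim + 8 and (21/2)*lim < 22
Before k := 2*d - 7: 6*d > lim + 29 and (21/2)*lim < 22
Answer: WP = 6*d > lim + 29 and (21/2)*lim < 22


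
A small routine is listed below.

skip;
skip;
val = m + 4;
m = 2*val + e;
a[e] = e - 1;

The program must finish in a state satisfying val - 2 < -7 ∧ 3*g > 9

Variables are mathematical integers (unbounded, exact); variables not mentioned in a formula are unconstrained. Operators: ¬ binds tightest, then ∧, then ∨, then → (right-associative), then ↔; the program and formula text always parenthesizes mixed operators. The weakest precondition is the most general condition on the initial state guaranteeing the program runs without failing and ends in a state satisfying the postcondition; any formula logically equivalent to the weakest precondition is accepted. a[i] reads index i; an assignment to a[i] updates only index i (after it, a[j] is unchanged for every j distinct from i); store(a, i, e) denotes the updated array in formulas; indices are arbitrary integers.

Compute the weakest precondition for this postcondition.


Working backward. After the program, the postcondition val - 2 < -7 ∧ 3*g > 9 must hold; in canonical form it is val < -5 ∧ 3*g > 9.
Before a[e] := e - 1: val < -5 ∧ 3*g > 9
Before m := 2*val + e: val < -5 ∧ 3*g > 9
Before val := m + 4: m < -9 ∧ 3*g > 9
Before skip: m < -9 ∧ 3*g > 9
Before skip: m < -9 ∧ 3*g > 9
Answer: WP = m < -9 ∧ 3*g > 9


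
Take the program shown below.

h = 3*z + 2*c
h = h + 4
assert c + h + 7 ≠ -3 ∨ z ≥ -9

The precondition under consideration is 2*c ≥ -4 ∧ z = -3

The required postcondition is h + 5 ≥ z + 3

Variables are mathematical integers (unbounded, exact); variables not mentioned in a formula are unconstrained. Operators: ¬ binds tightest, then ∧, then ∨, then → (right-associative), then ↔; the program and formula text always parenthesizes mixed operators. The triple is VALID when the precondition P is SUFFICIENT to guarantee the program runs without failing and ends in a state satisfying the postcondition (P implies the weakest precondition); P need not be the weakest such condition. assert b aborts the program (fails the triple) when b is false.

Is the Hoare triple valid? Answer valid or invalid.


Working backward. After the program, the postcondition h + 5 ≥ z + 3 must hold; in canonical form it is h ≥ z - 2.
Before assert c + h + 7 ≠ -3 ∨ z ≥ -9: (c + h ≠ -10 ∨ z ≥ -9) ∧ h ≥ z - 2
Before h := h + 4: (c + h ≠ -14 ∨ z ≥ -9) ∧ h ≥ z - 6
Before h := 3*z + 2*c: (3*c + 3*z ≠ -14 ∨ z ≥ -9) ∧ 2*c + 2*z ≥ -6
The weakest precondition is (3*c + 3*z ≠ -14 ∨ z ≥ -9) ∧ 2*c + 2*z ≥ -6.
Check whether 2*c ≥ -4 ∧ z = -3 implies it.
Countermodel: at the initial state c = -2, z = -3, the precondition holds but the weakest precondition fails.
Answer: invalid


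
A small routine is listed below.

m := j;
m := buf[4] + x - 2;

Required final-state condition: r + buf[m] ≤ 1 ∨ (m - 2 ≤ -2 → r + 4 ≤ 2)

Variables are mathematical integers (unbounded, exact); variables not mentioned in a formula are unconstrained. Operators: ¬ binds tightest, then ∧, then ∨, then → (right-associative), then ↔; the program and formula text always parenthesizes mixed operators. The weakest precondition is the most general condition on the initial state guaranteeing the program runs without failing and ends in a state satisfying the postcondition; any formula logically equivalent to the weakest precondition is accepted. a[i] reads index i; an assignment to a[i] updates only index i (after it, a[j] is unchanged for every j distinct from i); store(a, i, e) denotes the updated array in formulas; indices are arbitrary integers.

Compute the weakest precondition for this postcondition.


Working backward. After the program, the postcondition r + buf[m] ≤ 1 ∨ (m - 2 ≤ -2 → r + 4 ≤ 2) must hold; in canonical form it is buf[m] + r ≤ 1 ∨ (m ≤ 0 → r ≤ -2).
Before m := buf[4] + x - 2: buf[buf[4] + x - 2] + r ≤ 1 ∨ (buf[4] + x ≤ 2 → r ≤ -2)
Before m := j: buf[buf[4] + x - 2] + r ≤ 1 ∨ (buf[4] + x ≤ 2 → r ≤ -2)
Answer: WP = buf[buf[4] + x - 2] + r ≤ 1 ∨ (buf[4] + x ≤ 2 → r ≤ -2)


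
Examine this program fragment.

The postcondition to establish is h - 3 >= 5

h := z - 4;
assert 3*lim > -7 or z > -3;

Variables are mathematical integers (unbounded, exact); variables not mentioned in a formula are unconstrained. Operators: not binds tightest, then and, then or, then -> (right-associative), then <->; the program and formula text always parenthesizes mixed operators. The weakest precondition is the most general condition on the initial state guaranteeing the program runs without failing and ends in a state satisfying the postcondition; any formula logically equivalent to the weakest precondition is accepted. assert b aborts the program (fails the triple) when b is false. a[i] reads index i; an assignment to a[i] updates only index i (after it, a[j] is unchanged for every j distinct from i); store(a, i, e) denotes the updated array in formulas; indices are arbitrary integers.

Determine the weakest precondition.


Working backward. After the program, the postcondition h - 3 >= 5 must hold; in canonical form it is h >= 8.
Before assert 3*lim > -7 or z > -3: (3*lim > -7 or z > -3) and h >= 8
Before h := z - 4: (3*lim > -7 or z > -3) and z >= 12
Answer: WP = (3*lim > -7 or z > -3) and z >= 12


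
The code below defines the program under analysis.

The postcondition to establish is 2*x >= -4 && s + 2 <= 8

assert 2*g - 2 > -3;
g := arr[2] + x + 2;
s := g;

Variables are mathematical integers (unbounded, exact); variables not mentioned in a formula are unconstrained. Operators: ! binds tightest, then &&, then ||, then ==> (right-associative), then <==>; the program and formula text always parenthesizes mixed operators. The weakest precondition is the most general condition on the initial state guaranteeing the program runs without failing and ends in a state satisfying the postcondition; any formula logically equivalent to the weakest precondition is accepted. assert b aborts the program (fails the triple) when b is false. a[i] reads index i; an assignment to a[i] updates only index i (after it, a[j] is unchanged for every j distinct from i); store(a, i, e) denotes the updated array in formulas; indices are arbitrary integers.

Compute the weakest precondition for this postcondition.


Working backward. After the program, the postcondition 2*x >= -4 && s + 2 <= 8 must hold; in canonical form it is 2*x >= -4 && s <= 6.
Before s := g: 2*x >= -4 && g <= 6
Before g := arr[2] + x + 2: 2*x >= -4 && arr[2] + x <= 4
Before assert 2*g - 2 > -3: 2*g > -1 && 2*x >= -4 && arr[2] + x <= 4
Answer: WP = 2*g > -1 && 2*x >= -4 && arr[2] + x <= 4


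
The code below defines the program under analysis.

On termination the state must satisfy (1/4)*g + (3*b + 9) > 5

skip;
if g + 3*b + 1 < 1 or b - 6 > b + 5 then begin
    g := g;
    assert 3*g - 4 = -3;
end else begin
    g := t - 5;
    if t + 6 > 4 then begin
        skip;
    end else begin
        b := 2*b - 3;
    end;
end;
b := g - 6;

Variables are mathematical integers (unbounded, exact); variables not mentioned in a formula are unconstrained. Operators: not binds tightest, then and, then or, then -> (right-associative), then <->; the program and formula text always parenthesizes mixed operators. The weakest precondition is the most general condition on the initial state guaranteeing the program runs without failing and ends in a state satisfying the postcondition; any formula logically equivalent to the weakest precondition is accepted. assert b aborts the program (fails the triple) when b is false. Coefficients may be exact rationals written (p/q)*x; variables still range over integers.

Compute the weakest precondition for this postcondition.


Working backward. After the program, the postcondition (1/4)*g + (3*b + 9) > 5 must hold; in canonical form it is 3*b + (1/4)*g > -4.
Before b := g - 6: (13/4)*g > 14
Then branch requires 3*g = 1 and (13/4)*g > 14; else branch requires (t > -2 -> (13/4)*t > 121/4) and ((not (t > -2)) -> (13/4)*t > 121/4).
Before the if: (3*b + g < 0 -> (3*g = 1 and (13/4)*g > 14)) and ((not (3*b + g < 0)) -> ((t > -2 -> (13/4)*t > 121/4) and ((not (t > -2)) -> (13/4)*t > 121/4)))
Before skip: (3*b + g < 0 -> (3*g = 1 and (13/4)*g > 14)) and ((not (3*b + g < 0)) -> ((t > -2 -> (13/4)*t > 121/4) and ((not (t > -2)) -> (13/4)*t > 121/4)))
Answer: WP = (3*b + g < 0 -> (3*g = 1 and (13/4)*g > 14)) and ((not (3*b + g < 0)) -> ((t > -2 -> (13/4)*t > 121/4) and ((not (t > -2)) -> (13/4)*t > 121/4)))


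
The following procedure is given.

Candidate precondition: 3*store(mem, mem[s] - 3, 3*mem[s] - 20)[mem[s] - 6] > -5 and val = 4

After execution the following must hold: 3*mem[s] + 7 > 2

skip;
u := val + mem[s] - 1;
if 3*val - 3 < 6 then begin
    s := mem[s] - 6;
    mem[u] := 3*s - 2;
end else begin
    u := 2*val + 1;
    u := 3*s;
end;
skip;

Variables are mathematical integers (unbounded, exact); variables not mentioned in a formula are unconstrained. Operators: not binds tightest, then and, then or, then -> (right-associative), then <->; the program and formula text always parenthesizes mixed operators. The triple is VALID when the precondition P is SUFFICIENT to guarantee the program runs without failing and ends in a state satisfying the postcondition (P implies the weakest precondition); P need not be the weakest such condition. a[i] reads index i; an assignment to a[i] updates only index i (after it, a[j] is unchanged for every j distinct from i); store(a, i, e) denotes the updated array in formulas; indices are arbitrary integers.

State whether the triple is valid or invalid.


Working backward. After the program, the postcondition 3*mem[s] + 7 > 2 must hold; in canonical form it is 3*mem[s] > -5.
Before skip: 3*mem[s] > -5
Then branch requires 3*store(mem, u, 3*mem[s] - 20)[mem[s] - 6] > -5; else branch requires 3*mem[s] > -5.
Before the if: (3*val < 9 -> 3*store(mem, u, 3*mem[s] - 20)[mem[s] - 6] > -5) and ((not (3*val < 9)) -> 3*mem[s] > -5)
Before u := val + mem[s] - 1: (3*val < 9 -> 3*store(mem, mem[s] + val - 1, 3*mem[s] - 20)[mem[s] - 6] > -5) and ((not (3*val < 9)) -> 3*mem[s] > -5)
Before skip: (3*val < 9 -> 3*store(mem, mem[s] + val - 1, 3*mem[s] - 20)[mem[s] - 6] > -5) and ((not (3*val < 9)) -> 3*mem[s] > -5)
The weakest precondition is (3*val < 9 -> 3*store(mem, mem[s] + val - 1, 3*mem[s] - 20)[mem[s] - 6] > -5) and ((not (3*val < 9)) -> 3*mem[s] > -5).
Check whether 3*store(mem, mem[s] - 3, 3*mem[s] - 20)[mem[s] - 6] > -5 and val = 4 implies it.
Countermodel: at the initial state mem = {[-8] = 0, [-5] = 2, [1] = 2, [3] = -2, elsewhere 2}, s = 3, val = 4, the precondition holds but the weakest precondition fails.
Answer: invalid


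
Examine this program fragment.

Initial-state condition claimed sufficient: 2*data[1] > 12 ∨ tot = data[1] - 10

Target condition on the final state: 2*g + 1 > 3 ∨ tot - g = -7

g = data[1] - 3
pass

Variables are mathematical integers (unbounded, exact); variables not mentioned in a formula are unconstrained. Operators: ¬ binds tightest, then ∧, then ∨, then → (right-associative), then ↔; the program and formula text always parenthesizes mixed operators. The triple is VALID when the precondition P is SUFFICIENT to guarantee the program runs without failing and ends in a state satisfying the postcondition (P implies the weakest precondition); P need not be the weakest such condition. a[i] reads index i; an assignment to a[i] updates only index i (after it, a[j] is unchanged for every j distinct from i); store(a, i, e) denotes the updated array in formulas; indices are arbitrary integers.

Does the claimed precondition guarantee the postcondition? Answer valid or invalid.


Working backward. After the program, the postcondition 2*g + 1 > 3 ∨ tot - g = -7 must hold; in canonical form it is 2*g > 2 ∨ tot = g - 7.
Before skip: 2*g > 2 ∨ tot = g - 7
Before g := data[1] - 3: 2*data[1] > 8 ∨ tot = data[1] - 10
The weakest precondition is 2*data[1] > 8 ∨ tot = data[1] - 10.
Check whether 2*data[1] > 12 ∨ tot = data[1] - 10 implies it.
Every state satisfying the precondition satisfies the weakest precondition: the implication holds.
Answer: valid
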